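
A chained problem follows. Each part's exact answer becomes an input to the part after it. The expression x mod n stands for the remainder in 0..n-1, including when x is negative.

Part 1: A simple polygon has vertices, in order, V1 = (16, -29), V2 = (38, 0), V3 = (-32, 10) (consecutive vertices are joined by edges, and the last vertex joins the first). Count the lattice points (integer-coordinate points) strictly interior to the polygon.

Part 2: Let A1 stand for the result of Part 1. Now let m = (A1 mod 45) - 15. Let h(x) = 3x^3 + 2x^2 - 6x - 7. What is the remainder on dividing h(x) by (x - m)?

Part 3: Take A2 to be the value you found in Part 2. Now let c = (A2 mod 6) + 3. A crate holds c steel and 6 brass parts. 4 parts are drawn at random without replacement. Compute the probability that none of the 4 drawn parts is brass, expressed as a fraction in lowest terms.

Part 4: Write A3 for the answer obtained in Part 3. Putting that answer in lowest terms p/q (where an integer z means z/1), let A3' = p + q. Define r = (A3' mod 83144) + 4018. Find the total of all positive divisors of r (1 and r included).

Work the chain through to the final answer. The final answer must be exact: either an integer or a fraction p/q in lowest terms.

Part 1: cross terms: (16*0 - 38*-29)=1102, (38*10 - -32*0)=380, (-32*-29 - 16*10)=768; twice the area = |2250| = 2250; area = 1125; boundary points = 1 + 10 + 3 = 14; strictly interior points = area - boundary/2 + 1 = 1119; answer 1119
Part 2: A1 = 1119; m = 24; remainder = value at the root: 3*(24)^3 + 2*(24)^2 - 6*(24)^1 - 7 = (41472) + (1152) + (-144) + (-7) = 42473; answer 42473
Part 3: A2 = 42473; c = 8; total draws C(14,4) = 1001; favorable C(8,4) = 70; P = 10/143; answer 10/143
Part 4: A3 = 10/143; threaded value p + q = 153; r = 4171; 4171 = 43 * 97; sigma = (1 + 43) * (1 + 97) = 44 * 98 = 4312; answer 4312

4312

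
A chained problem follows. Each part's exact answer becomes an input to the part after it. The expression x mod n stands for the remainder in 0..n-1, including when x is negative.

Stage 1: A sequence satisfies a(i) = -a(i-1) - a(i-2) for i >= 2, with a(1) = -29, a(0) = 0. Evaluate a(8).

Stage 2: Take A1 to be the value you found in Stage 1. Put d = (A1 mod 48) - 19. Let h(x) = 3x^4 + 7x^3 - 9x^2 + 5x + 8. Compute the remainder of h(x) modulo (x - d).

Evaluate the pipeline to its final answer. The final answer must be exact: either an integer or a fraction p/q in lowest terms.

36158

Stage 1: a(2) = -1*(-29) - 1*(0) = 29; iterating: a(2)=29, a(3)=0, a(4)=-29, a(5)=29, a(6)=0, a(7)=-29, a(8)=29; answer 29
Stage 2: A1 = 29; d = 10; remainder = value at the root: 3*(10)^4 + 7*(10)^3 - 9*(10)^2 + 5*(10)^1 + 8 = (30000) + (7000) + (-900) + (50) + (8) = 36158; answer 36158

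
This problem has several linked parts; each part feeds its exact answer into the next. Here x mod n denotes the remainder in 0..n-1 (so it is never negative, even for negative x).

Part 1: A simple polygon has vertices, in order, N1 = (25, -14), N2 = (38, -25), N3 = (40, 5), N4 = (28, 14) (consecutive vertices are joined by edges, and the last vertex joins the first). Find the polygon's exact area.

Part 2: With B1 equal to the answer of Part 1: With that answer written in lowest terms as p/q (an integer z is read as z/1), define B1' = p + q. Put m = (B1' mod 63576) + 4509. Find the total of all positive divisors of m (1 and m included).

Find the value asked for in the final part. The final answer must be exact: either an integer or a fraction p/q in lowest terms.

10584

Part 1: cross terms: (25*-25 - 38*-14)=-93, (38*5 - 40*-25)=1190, (40*14 - 28*5)=420, (28*-14 - 25*14)=-742; twice the area = |775| = 775; area = 775/2; answer 775/2
Part 2: B1 = 775/2; threaded value p + q = 777; m = 5286; 5286 = 2 * 3 * 881; sigma = (1 + 2) * (1 + 3) * (1 + 881) = 3 * 4 * 882 = 10584; answer 10584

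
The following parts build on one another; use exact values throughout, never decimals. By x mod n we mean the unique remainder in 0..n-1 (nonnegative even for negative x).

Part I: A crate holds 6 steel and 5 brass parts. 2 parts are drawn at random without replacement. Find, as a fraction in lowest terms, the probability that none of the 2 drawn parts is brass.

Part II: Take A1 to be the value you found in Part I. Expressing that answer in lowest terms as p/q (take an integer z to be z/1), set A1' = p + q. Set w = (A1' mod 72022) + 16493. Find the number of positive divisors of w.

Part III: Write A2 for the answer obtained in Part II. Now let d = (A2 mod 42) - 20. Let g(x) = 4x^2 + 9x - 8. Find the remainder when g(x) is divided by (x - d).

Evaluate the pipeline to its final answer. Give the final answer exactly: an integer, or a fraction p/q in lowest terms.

872

Part I: total draws C(11,2) = 55; favorable C(6,2) = 15; P = 3/11; answer 3/11
Part II: A1 = 3/11; threaded value p + q = 14; w = 16507; 16507 = 17 * 971; number of divisors = (1+1) * (1+1) = 4; answer 4
Part III: A2 = 4; d = -16; remainder = value at the root: 4*(-16)^2 + 9*(-16)^1 - 8 = (1024) + (-144) + (-8) = 872; answer 872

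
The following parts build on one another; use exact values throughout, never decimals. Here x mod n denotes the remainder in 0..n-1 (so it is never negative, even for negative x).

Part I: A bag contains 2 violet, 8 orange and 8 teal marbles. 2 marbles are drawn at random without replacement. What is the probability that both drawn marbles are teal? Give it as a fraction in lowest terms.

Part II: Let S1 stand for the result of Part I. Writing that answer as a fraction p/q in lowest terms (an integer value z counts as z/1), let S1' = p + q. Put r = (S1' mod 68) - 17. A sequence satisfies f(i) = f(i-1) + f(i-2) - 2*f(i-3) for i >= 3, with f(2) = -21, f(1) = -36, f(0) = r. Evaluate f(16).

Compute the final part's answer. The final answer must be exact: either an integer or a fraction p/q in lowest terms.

Part I: total draws C(18,2) = 153; favorable C(8,2) = 28; P = 28/153; answer 28/153
Part II: S1 = 28/153; threaded value p + q = 181; r = 28; f(3) = 1*(-21) + 1*(-36) - 2*(28) = -113; iterating: f(3)=-113, f(4)=-62, f(5)=-133, f(6)=31, f(7)=22, f(8)=319, f(9)=279, f(10)=554, f(11)=195, f(12)=191, f(13)=-722, f(14)=-921, f(15)=-2025, f(16)=-1502; answer -1502

-1502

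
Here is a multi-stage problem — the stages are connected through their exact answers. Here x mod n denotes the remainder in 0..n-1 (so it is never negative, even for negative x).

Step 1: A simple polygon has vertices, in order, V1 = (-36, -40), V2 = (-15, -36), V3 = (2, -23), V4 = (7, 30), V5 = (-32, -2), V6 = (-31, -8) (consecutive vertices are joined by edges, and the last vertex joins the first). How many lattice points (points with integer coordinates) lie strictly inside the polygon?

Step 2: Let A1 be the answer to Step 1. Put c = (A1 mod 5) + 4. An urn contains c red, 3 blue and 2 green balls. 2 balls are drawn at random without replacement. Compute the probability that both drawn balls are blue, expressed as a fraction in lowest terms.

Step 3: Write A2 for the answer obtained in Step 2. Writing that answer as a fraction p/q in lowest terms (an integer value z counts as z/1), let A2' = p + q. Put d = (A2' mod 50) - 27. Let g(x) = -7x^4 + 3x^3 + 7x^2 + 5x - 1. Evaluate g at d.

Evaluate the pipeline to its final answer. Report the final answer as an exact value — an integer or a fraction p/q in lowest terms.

-105689

Step 1: cross terms: (-36*-36 - -15*-40)=696, (-15*-23 - 2*-36)=417, (2*30 - 7*-23)=221, (7*-2 - -32*30)=946, (-32*-8 - -31*-2)=194, (-31*-40 - -36*-8)=952; twice the area = |3426| = 3426; area = 1713; boundary points = 1 + 1 + 1 + 1 + 1 + 1 = 6; strictly interior points = area - boundary/2 + 1 = 1711; answer 1711
Step 2: A1 = 1711; c = 5; total draws C(10,2) = 45; favorable C(3,2) = 3; P = 1/15; answer 1/15
Step 3: A2 = 1/15; threaded value p + q = 16; d = -11; -7*(-11)^4 + 3*(-11)^3 + 7*(-11)^2 + 5*(-11)^1 - 1 = (-102487) + (-3993) + (847) + (-55) + (-1) = -105689; answer -105689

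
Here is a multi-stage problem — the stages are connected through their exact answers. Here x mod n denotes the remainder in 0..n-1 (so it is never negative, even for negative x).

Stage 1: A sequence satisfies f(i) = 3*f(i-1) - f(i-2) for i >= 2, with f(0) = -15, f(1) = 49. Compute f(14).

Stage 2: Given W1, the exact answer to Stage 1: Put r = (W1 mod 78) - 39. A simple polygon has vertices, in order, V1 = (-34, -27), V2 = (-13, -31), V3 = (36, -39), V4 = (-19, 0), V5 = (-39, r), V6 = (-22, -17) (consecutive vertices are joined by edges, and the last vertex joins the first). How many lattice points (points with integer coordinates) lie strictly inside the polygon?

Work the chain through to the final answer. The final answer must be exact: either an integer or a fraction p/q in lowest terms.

1105

Stage 1: f(2) = 3*(49) - 1*(-15) = 162; iterating: f(2)=162, f(3)=437, f(4)=1149, f(5)=3010, f(6)=7881, f(7)=20633, f(8)=54018, f(9)=141421, f(10)=370245, f(11)=969314, f(12)=2537697, f(13)=6643777, f(14)=17393634; answer 17393634
Stage 2: W1 = 17393634; r = -15; cross terms: (-34*-31 - -13*-27)=703, (-13*-39 - 36*-31)=1623, (36*0 - -19*-39)=-741, (-19*-15 - -39*0)=285, (-39*-17 - -22*-15)=333, (-22*-27 - -34*-17)=16; twice the area = |2219| = 2219; area = 2219/2; boundary points = 1 + 1 + 1 + 5 + 1 + 2 = 11; strictly interior points = area - boundary/2 + 1 = 1105; answer 1105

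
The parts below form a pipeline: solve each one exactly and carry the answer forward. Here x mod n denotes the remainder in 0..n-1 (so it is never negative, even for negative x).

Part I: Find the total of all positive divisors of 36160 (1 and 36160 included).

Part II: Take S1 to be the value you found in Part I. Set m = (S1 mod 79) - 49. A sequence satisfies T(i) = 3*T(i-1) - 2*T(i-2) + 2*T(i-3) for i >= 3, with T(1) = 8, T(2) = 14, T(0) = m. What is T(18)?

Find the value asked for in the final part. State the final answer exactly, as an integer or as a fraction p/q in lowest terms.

Part I: 36160 = 2^6 * 5 * 113; sigma = (1 + 2 + 4 + 8 + 16 + 32 + 64) * (1 + 5) * (1 + 113) = 127 * 6 * 114 = 86868; answer 86868
Part II: S1 = 86868; m = -2; T(3) = 3*(14) - 2*(8) + 2*(-2) = 22; iterating: T(3)=22, T(4)=54, T(5)=146, T(6)=374, T(7)=938, T(8)=2358, T(9)=5946, T(10)=14998, T(11)=37818, T(12)=95350, T(13)=240410, T(14)=606166, T(15)=1528378, T(16)=3853622, T(17)=9716442, T(18)=24498838; answer 24498838

24498838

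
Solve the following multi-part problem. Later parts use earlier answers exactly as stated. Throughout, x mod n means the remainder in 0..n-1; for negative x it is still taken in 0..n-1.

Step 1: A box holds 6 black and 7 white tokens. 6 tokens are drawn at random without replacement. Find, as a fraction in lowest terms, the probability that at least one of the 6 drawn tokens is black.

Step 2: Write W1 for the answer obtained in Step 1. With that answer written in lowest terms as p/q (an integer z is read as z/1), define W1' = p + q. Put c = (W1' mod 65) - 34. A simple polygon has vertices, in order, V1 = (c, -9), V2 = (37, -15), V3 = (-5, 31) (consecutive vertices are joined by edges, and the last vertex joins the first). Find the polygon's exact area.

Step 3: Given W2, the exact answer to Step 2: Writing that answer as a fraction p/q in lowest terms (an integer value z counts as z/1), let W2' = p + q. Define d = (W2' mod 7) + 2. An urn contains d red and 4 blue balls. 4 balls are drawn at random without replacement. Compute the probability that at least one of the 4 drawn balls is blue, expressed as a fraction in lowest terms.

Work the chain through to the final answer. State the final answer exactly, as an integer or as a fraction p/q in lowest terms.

Step 1: total draws C(13,6) = 1716; complement C(7,6) = 7; favorable 1716 - 7 = 1709; P = 1709/1716; answer 1709/1716
Step 2: W1 = 1709/1716; threaded value p + q = 3425; c = 11; cross terms: (11*-15 - 37*-9)=168, (37*31 - -5*-15)=1072, (-5*-9 - 11*31)=-296; twice the area = |944| = 944; area = 472; answer 472
Step 3: W2 = 472; threaded value p + q = 473; d = 6; total draws C(10,4) = 210; complement C(6,4) = 15; favorable 210 - 15 = 195; P = 13/14; answer 13/14

13/14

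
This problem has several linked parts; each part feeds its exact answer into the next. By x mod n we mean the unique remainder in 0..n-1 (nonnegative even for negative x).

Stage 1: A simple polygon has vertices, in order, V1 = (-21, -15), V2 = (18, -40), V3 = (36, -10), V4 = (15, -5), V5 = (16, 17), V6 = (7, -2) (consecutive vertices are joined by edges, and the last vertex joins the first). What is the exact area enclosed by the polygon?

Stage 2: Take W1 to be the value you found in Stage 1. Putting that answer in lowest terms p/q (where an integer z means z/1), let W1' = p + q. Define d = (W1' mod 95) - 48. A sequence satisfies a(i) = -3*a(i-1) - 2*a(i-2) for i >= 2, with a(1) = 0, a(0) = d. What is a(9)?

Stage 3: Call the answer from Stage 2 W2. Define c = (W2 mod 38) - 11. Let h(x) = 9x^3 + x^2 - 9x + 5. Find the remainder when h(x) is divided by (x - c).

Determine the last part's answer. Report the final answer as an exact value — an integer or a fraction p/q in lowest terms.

Stage 1: cross terms: (-21*-40 - 18*-15)=1110, (18*-10 - 36*-40)=1260, (36*-5 - 15*-10)=-30, (15*17 - 16*-5)=335, (16*-2 - 7*17)=-151, (7*-15 - -21*-2)=-147; twice the area = |2377| = 2377; area = 2377/2; answer 2377/2
Stage 2: W1 = 2377/2; threaded value p + q = 2379; d = -44; a(2) = -3*(0) - 2*(-44) = 88; iterating: a(2)=88, a(3)=-264, a(4)=616, a(5)=-1320, a(6)=2728, a(7)=-5544, a(8)=11176, a(9)=-22440; answer -22440
Stage 3: W2 = -22440; c = 7; remainder = value at the root: 9*(7)^3 + 1*(7)^2 - 9*(7)^1 + 5 = (3087) + (49) + (-63) + (5) = 3078; answer 3078

3078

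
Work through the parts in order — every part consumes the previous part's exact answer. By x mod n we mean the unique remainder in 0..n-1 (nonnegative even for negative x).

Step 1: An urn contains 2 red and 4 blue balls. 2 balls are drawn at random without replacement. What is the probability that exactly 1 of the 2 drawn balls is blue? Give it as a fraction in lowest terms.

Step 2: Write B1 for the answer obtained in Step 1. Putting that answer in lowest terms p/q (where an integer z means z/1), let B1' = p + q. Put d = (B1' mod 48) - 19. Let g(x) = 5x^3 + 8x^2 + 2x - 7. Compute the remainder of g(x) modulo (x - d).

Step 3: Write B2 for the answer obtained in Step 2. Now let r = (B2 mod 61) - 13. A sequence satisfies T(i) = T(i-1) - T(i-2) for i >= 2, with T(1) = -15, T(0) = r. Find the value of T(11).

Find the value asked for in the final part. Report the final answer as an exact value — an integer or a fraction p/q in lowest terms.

24

Step 1: total draws C(6,2) = 15; favorable C(4,1)*C(2,1) = 8; P = 8/15; answer 8/15
Step 2: B1 = 8/15; threaded value p + q = 23; d = 4; remainder = value at the root: 5*(4)^3 + 8*(4)^2 + 2*(4)^1 - 7 = (320) + (128) + (8) + (-7) = 449; answer 449
Step 3: B2 = 449; r = 9; T(2) = 1*(-15) - 1*(9) = -24; iterating: T(2)=-24, T(3)=-9, T(4)=15, T(5)=24, T(6)=9, T(7)=-15, T(8)=-24, T(9)=-9, T(10)=15, T(11)=24; answer 24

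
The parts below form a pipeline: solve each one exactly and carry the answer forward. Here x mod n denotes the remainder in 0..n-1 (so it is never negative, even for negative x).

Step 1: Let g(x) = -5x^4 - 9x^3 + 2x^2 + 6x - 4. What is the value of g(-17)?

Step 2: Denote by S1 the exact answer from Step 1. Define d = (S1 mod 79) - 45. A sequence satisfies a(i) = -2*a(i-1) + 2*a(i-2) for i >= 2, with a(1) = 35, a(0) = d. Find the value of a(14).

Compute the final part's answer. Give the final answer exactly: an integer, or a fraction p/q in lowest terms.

-13586816

Step 1: -5*(-17)^4 - 9*(-17)^3 + 2*(-17)^2 + 6*(-17)^1 - 4 = (-417605) + (44217) + (578) + (-102) + (-4) = -372916; answer -372916
Step 2: S1 = -372916; d = -2; a(2) = -2*(35) + 2*(-2) = -74; iterating: a(2)=-74, a(3)=218, a(4)=-584, a(5)=1604, a(6)=-4376, a(7)=11960, a(8)=-32672, a(9)=89264, a(10)=-243872, a(11)=666272, a(12)=-1820288, a(13)=4973120, a(14)=-13586816; answer -13586816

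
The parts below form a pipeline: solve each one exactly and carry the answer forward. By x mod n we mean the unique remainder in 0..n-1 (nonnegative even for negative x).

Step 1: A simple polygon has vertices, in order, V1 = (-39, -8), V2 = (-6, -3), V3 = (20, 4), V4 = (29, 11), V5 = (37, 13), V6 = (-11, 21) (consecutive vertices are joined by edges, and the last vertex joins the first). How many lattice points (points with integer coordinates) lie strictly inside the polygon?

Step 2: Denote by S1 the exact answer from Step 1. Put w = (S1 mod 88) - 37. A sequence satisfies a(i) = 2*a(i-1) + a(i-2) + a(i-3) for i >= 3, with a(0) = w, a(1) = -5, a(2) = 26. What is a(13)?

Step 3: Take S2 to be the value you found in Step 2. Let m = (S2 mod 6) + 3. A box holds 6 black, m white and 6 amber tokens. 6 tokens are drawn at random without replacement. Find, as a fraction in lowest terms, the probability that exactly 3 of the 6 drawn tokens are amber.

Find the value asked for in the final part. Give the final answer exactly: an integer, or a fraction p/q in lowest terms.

Step 1: cross terms: (-39*-3 - -6*-8)=69, (-6*4 - 20*-3)=36, (20*11 - 29*4)=104, (29*13 - 37*11)=-30, (37*21 - -11*13)=920, (-11*-8 - -39*21)=907; twice the area = |2006| = 2006; area = 1003; boundary points = 1 + 1 + 1 + 2 + 8 + 1 = 14; strictly interior points = area - boundary/2 + 1 = 997; answer 997
Step 2: S1 = 997; w = -8; a(3) = 2*(26) + 1*(-5) + 1*(-8) = 39; iterating: a(3)=39, a(4)=99, a(5)=263, a(6)=664, a(7)=1690, a(8)=4307, a(9)=10968, a(10)=27933, a(11)=71141, a(12)=181183, a(13)=461440; answer 461440
Step 3: S2 = 461440; m = 7; total draws C(19,6) = 27132; favorable C(6,3)*C(13,3) = 5720; P = 1430/6783; answer 1430/6783

1430/6783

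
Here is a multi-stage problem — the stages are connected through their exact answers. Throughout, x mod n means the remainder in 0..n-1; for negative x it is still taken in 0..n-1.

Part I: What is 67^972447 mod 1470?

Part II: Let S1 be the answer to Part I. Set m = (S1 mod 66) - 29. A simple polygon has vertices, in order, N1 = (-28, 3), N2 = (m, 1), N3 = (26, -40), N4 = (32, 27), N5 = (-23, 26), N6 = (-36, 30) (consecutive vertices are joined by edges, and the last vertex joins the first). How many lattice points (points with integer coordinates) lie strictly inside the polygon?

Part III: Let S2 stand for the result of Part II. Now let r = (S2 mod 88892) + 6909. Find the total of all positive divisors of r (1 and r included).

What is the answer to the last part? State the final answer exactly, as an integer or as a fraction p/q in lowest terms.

16058

Part I: squarings mod 1470: 67^1=67, 67^2=79, 67^4=361, 67^8=961, 67^16=361, 67^32=961, 67^64=361, 67^128=961, 67^256=361, 67^512=961, 67^1024=361, 67^2048=961, 67^4096=361, 67^8192=961, 67^16384=361, 67^32768=961, 67^65536=361, 67^131072=961, 67^262144=361, 67^524288=961; 67^972447 = 67^1 * 67^2 * 67^4 * 67^8 * 67^16 * 67^128 * 67^512 * 67^1024 * 67^4096 * 67^16384 * 67^32768 * 67^131072 * 67^262144 * 67^524288 = 883 (mod 1470); answer 883
Part II: S1 = 883; m = -4; cross terms: (-28*1 - -4*3)=-16, (-4*-40 - 26*1)=134, (26*27 - 32*-40)=1982, (32*26 - -23*27)=1453, (-23*30 - -36*26)=246, (-36*3 - -28*30)=732; twice the area = |4531| = 4531; area = 4531/2; boundary points = 2 + 1 + 1 + 1 + 1 + 1 = 7; strictly interior points = area - boundary/2 + 1 = 2263; answer 2263
Part III: S2 = 2263; r = 9172; 9172 = 2^2 * 2293; sigma = (1 + 2 + 4) * (1 + 2293) = 7 * 2294 = 16058; answer 16058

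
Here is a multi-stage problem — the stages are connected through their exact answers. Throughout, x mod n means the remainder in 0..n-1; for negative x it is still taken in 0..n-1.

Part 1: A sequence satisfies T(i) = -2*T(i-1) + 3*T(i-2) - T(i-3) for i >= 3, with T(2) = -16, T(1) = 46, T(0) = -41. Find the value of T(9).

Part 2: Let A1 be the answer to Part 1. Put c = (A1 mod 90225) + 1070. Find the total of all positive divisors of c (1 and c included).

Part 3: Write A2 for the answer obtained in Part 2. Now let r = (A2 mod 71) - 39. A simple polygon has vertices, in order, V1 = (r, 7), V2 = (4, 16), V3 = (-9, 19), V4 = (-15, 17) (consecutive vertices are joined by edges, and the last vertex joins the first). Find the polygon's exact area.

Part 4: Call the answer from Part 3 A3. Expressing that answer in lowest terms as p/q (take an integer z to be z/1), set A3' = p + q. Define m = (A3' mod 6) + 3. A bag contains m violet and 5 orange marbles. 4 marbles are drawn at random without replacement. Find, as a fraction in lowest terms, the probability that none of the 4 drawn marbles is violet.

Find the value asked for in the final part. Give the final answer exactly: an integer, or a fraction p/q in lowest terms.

1/42

Part 1: T(3) = -2*(-16) + 3*(46) - 1*(-41) = 211; iterating: T(3)=211, T(4)=-516, T(5)=1681, T(6)=-5121, T(7)=15801, T(8)=-48646, T(9)=149816; answer 149816
Part 2: A1 = 149816; c = 60661; 60661 is prime, so its only divisors are 1 and 60661; sigma = 1 + 60661 = 60662; answer 60662
Part 3: A2 = 60662; r = -11; cross terms: (-11*16 - 4*7)=-204, (4*19 - -9*16)=220, (-9*17 - -15*19)=132, (-15*7 - -11*17)=82; twice the area = |230| = 230; area = 115; answer 115
Part 4: A3 = 115; threaded value p + q = 116; m = 5; total draws C(10,4) = 210; favorable C(5,4) = 5; P = 1/42; answer 1/42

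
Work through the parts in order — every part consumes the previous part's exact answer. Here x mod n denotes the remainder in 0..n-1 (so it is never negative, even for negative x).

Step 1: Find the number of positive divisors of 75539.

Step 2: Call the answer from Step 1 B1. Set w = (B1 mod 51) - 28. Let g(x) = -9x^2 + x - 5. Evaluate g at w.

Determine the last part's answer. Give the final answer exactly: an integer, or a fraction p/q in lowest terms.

-6115

Step 1: 75539 is prime, so its only divisors are 1 and 75539; count = 2; answer 2
Step 2: B1 = 2; w = -26; -9*(-26)^2 + 1*(-26)^1 - 5 = (-6084) + (-26) + (-5) = -6115; answer -6115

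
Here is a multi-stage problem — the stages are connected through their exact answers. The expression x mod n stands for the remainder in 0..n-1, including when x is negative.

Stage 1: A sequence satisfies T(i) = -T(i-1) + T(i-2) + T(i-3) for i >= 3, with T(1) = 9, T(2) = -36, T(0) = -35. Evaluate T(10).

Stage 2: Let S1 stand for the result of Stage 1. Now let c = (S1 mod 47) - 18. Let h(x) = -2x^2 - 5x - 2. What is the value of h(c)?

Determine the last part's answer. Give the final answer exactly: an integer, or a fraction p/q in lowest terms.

Stage 1: T(3) = -1*(-36) + 1*(9) + 1*(-35) = 10; iterating: T(3)=10, T(4)=-37, T(5)=11, T(6)=-38, T(7)=12, T(8)=-39, T(9)=13, T(10)=-40; answer -40
Stage 2: S1 = -40; c = -11; -2*(-11)^2 - 5*(-11)^1 - 2 = (-242) + (55) + (-2) = -189; answer -189

-189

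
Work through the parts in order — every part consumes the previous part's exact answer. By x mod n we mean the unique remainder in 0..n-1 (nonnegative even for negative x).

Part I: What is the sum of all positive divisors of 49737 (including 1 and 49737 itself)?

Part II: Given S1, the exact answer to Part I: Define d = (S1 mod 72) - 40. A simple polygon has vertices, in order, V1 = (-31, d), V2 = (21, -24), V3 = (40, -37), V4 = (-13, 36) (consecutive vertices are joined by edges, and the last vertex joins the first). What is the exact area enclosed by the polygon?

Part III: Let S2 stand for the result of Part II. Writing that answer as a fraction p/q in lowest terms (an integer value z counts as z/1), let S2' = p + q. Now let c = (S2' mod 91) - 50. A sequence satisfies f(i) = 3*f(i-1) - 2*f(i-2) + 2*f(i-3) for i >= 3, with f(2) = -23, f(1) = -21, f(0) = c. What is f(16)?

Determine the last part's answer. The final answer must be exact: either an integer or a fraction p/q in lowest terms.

Part I: 49737 = 3 * 59 * 281; sigma = (1 + 3) * (1 + 59) * (1 + 281) = 4 * 60 * 282 = 67680; answer 67680
Part II: S1 = 67680; d = -40; cross terms: (-31*-24 - 21*-40)=1584, (21*-37 - 40*-24)=183, (40*36 - -13*-37)=959, (-13*-40 - -31*36)=1636; twice the area = |4362| = 4362; area = 2181; answer 2181
Part III: S2 = 2181; threaded value p + q = 2182; c = 39; f(3) = 3*(-23) - 2*(-21) + 2*(39) = 51; iterating: f(3)=51, f(4)=157, f(5)=323, f(6)=757, f(7)=1939, f(8)=4949, f(9)=12483, f(10)=31429, f(11)=79219, f(12)=199765, f(13)=503715, f(14)=1270053, f(15)=3202259, f(16)=8074101; answer 8074101

8074101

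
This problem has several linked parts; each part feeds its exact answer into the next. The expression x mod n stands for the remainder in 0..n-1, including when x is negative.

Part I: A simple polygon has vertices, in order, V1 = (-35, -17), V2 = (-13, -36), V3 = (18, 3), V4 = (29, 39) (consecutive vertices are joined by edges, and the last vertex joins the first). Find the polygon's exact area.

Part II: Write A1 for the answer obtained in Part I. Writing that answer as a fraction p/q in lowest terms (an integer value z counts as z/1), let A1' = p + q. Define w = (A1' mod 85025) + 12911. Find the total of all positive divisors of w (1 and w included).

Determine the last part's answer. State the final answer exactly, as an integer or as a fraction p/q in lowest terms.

Part I: cross terms: (-35*-36 - -13*-17)=1039, (-13*3 - 18*-36)=609, (18*39 - 29*3)=615, (29*-17 - -35*39)=872; twice the area = |3135| = 3135; area = 3135/2; answer 3135/2
Part II: A1 = 3135/2; threaded value p + q = 3137; w = 16048; 16048 = 2^4 * 17 * 59; sigma = (1 + 2 + 4 + 8 + 16) * (1 + 17) * (1 + 59) = 31 * 18 * 60 = 33480; answer 33480

33480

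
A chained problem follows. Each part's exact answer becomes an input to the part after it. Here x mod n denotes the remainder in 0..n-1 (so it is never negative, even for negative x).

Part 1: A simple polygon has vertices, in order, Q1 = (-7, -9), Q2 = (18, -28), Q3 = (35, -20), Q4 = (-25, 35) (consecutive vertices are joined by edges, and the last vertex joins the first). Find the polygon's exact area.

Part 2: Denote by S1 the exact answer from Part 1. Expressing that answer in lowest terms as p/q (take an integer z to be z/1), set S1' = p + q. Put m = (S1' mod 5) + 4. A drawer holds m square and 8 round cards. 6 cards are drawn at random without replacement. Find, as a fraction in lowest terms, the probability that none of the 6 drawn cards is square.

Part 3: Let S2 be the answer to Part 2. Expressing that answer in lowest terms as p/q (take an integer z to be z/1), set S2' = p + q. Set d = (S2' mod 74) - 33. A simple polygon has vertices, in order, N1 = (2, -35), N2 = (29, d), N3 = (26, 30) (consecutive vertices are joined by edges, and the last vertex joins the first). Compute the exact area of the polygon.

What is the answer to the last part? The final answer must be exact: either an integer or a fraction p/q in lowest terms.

Part 1: cross terms: (-7*-28 - 18*-9)=358, (18*-20 - 35*-28)=620, (35*35 - -25*-20)=725, (-25*-9 - -7*35)=470; twice the area = |2173| = 2173; area = 2173/2; answer 2173/2
Part 2: S1 = 2173/2; threaded value p + q = 2175; m = 4; total draws C(12,6) = 924; favorable C(8,6) = 28; P = 1/33; answer 1/33
Part 3: S2 = 1/33; threaded value p + q = 34; d = 1; cross terms: (2*1 - 29*-35)=1017, (29*30 - 26*1)=844, (26*-35 - 2*30)=-970; twice the area = |891| = 891; area = 891/2; answer 891/2

891/2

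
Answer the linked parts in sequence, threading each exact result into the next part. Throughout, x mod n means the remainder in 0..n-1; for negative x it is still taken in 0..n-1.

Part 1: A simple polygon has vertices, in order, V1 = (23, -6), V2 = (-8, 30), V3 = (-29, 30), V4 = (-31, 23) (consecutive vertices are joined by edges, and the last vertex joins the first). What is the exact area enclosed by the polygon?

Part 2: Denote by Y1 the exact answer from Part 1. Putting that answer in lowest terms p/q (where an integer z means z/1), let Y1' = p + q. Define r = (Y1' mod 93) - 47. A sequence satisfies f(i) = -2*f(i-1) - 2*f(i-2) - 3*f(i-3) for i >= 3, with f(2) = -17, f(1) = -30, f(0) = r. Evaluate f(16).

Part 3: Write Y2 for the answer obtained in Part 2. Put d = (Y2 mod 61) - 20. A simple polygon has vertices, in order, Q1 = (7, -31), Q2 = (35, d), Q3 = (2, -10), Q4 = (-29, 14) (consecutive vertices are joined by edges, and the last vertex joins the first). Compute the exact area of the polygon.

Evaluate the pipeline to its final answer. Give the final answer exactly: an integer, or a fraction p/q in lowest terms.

1379/2

Part 1: cross terms: (23*30 - -8*-6)=642, (-8*30 - -29*30)=630, (-29*23 - -31*30)=263, (-31*-6 - 23*23)=-343; twice the area = |1192| = 1192; area = 596; answer 596
Part 2: Y1 = 596; threaded value p + q = 597; r = -8; f(3) = -2*(-17) - 2*(-30) - 3*(-8) = 118; iterating: f(3)=118, f(4)=-112, f(5)=39, f(6)=-208, f(7)=674, f(8)=-1049, f(9)=1374, f(10)=-2672, f(11)=5743, f(12)=-10264, f(13)=17058, f(14)=-30817, f(15)=58310, f(16)=-106160; answer -106160
Part 3: Y2 = -106160; d = 21; cross terms: (7*21 - 35*-31)=1232, (35*-10 - 2*21)=-392, (2*14 - -29*-10)=-262, (-29*-31 - 7*14)=801; twice the area = |1379| = 1379; area = 1379/2; answer 1379/2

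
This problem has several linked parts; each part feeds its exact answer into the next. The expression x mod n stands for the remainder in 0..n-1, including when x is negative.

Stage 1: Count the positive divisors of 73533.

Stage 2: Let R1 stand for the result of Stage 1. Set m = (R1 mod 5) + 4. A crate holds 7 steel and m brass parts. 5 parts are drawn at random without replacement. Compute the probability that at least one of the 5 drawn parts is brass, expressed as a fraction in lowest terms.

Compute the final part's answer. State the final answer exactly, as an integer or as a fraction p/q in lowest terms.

Stage 1: 73533 = 3 * 127 * 193; number of divisors = (1+1) * (1+1) * (1+1) = 8; answer 8
Stage 2: R1 = 8; m = 7; total draws C(14,5) = 2002; complement C(7,5) = 21; favorable 2002 - 21 = 1981; P = 283/286; answer 283/286

283/286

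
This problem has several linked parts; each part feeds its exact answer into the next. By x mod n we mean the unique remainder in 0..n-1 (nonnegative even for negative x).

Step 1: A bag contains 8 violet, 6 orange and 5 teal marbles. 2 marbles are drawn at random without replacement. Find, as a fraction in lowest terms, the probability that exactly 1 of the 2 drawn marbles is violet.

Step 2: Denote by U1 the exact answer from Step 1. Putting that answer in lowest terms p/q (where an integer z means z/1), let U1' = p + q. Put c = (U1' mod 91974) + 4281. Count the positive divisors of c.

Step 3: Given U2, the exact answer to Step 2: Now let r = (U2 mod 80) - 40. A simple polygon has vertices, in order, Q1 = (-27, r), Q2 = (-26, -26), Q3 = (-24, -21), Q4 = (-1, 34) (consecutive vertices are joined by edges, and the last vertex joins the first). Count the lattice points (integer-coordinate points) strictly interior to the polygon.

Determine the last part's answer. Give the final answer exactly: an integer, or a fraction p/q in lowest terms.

1

Step 1: total draws C(19,2) = 171; favorable C(8,1)*C(11,1) = 88; P = 88/171; answer 88/171
Step 2: U1 = 88/171; threaded value p + q = 259; c = 4540; 4540 = 2^2 * 5 * 227; number of divisors = (2+1) * (1+1) * (1+1) = 12; answer 12
Step 3: U2 = 12; r = -28; cross terms: (-27*-26 - -26*-28)=-26, (-26*-21 - -24*-26)=-78, (-24*34 - -1*-21)=-837, (-1*-28 - -27*34)=946; twice the area = |5| = 5; area = 5/2; boundary points = 1 + 1 + 1 + 2 = 5; strictly interior points = area - boundary/2 + 1 = 1; answer 1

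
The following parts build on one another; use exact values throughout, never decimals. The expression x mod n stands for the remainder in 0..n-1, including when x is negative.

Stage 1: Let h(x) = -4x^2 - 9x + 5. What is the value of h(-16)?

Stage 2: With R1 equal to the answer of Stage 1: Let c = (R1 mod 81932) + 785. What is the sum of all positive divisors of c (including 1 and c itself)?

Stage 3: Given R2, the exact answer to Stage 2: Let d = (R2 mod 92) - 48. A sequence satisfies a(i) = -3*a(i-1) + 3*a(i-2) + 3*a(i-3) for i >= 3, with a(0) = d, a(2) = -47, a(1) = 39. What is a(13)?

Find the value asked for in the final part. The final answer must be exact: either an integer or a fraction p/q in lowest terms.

Stage 1: -4*(-16)^2 - 9*(-16)^1 + 5 = (-1024) + (144) + (5) = -875; answer -875
Stage 2: R1 = -875; c = 81842; 81842 = 2 * 151 * 271; sigma = (1 + 2) * (1 + 151) * (1 + 271) = 3 * 152 * 272 = 124032; answer 124032
Stage 3: R2 = 124032; d = -32; a(3) = -3*(-47) + 3*(39) + 3*(-32) = 162; iterating: a(3)=162, a(4)=-510, a(5)=1875, a(6)=-6669, a(7)=24102, a(8)=-86688, a(9)=312363, a(10)=-1124847, a(11)=4051566, a(12)=-14592150, a(13)=52556607; answer 52556607

52556607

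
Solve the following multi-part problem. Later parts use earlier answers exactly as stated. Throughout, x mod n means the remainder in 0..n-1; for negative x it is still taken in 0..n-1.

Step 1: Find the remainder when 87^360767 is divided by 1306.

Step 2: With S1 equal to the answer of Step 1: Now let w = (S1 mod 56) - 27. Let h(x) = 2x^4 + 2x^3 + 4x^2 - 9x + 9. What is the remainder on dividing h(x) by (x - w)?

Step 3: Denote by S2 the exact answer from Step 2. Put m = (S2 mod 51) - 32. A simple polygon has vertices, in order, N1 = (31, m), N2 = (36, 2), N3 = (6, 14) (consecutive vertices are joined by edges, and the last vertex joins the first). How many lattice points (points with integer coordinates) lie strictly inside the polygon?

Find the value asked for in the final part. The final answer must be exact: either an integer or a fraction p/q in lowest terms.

Step 1: squarings mod 1306: 87^1=87, 87^2=1039, 87^4=765, 87^8=137, 87^16=485, 87^32=145, 87^64=129, 87^128=969, 87^256=1253, 87^512=197, 87^1024=935, 87^2048=511, 87^4096=1227, 87^8192=1017, 87^16384=1243, 87^32768=51, 87^65536=1295, 87^131072=121, 87^262144=275; 87^360767 = 87^1 * 87^2 * 87^4 * 87^8 * 87^16 * 87^32 * 87^256 * 87^32768 * 87^65536 * 87^262144 = 199 (mod 1306); answer 199
Step 2: S1 = 199; w = 4; remainder = value at the root: 2*(4)^4 + 2*(4)^3 + 4*(4)^2 - 9*(4)^1 + 9 = (512) + (128) + (64) + (-36) + (9) = 677; answer 677
Step 3: S2 = 677; m = -18; cross terms: (31*2 - 36*-18)=710, (36*14 - 6*2)=492, (6*-18 - 31*14)=-542; twice the area = |660| = 660; area = 330; boundary points = 5 + 6 + 1 = 12; strictly interior points = area - boundary/2 + 1 = 325; answer 325

325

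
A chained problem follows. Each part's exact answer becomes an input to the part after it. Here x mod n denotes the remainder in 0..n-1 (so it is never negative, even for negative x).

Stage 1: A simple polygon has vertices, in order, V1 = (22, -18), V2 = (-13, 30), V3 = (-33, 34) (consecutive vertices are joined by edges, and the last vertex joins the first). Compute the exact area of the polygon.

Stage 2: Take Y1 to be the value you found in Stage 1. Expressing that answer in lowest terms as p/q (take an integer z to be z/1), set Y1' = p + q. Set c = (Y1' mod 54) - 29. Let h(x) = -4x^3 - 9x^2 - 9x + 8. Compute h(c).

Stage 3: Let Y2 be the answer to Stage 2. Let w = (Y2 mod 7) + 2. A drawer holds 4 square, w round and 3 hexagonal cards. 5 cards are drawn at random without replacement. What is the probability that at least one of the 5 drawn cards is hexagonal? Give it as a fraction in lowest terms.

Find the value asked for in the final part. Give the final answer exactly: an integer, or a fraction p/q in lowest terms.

67/91

Stage 1: cross terms: (22*30 - -13*-18)=426, (-13*34 - -33*30)=548, (-33*-18 - 22*34)=-154; twice the area = |820| = 820; area = 410; answer 410
Stage 2: Y1 = 410; threaded value p + q = 411; c = 4; -4*(4)^3 - 9*(4)^2 - 9*(4)^1 + 8 = (-256) + (-144) + (-36) + (8) = -428; answer -428
Stage 3: Y2 = -428; w = 8; total draws C(15,5) = 3003; complement C(12,5) = 792; favorable 3003 - 792 = 2211; P = 67/91; answer 67/91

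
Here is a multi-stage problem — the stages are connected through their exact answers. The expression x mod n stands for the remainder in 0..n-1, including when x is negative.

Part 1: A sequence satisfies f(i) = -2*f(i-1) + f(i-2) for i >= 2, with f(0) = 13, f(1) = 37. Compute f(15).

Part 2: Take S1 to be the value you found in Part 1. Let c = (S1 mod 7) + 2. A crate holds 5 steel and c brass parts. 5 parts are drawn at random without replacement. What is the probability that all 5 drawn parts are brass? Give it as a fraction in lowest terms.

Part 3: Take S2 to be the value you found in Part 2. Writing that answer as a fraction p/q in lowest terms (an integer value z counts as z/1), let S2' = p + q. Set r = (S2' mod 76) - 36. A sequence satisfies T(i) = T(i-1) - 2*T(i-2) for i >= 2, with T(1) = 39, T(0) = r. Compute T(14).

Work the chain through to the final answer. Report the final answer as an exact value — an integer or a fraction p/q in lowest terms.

Part 1: f(2) = -2*(37) + 1*(13) = -61; iterating: f(2)=-61, f(3)=159, f(4)=-379, f(5)=917, f(6)=-2213, f(7)=5343, f(8)=-12899, f(9)=31141, f(10)=-75181, f(11)=181503, f(12)=-438187, f(13)=1057877, f(14)=-2553941, f(15)=6165759; answer 6165759
Part 2: S1 = 6165759; c = 7; total draws C(12,5) = 792; favorable C(7,5) = 21; P = 7/264; answer 7/264
Part 3: S2 = 7/264; threaded value p + q = 271; r = 7; T(2) = 1*(39) - 2*(7) = 25; iterating: T(2)=25, T(3)=-53, T(4)=-103, T(5)=3, T(6)=209, T(7)=203, T(8)=-215, T(9)=-621, T(10)=-191, T(11)=1051, T(12)=1433, T(13)=-669, T(14)=-3535; answer -3535

-3535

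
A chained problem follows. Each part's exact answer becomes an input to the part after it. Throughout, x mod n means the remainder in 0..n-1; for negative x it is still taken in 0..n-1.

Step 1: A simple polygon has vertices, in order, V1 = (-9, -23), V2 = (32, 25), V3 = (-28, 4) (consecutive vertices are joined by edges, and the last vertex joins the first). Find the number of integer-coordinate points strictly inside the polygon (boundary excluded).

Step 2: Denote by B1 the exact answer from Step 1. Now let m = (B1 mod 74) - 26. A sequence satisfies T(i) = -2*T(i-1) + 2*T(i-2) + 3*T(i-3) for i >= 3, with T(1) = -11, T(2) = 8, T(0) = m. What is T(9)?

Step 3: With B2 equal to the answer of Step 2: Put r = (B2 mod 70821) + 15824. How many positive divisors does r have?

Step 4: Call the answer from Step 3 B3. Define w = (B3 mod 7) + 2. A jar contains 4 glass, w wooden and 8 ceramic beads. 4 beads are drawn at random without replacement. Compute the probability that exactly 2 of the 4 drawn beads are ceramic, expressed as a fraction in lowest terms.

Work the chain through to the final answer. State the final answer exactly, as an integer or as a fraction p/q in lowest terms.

Step 1: cross terms: (-9*25 - 32*-23)=511, (32*4 - -28*25)=828, (-28*-23 - -9*4)=680; twice the area = |2019| = 2019; area = 2019/2; boundary points = 1 + 3 + 1 = 5; strictly interior points = area - boundary/2 + 1 = 1008; answer 1008
Step 2: B1 = 1008; m = 20; T(3) = -2*(8) + 2*(-11) + 3*(20) = 22; iterating: T(3)=22, T(4)=-61, T(5)=190, T(6)=-436, T(7)=1069, T(8)=-2440, T(9)=5710; answer 5710
Step 3: B2 = 5710; r = 21534; 21534 = 2 * 3 * 37 * 97; number of divisors = (1+1) * (1+1) * (1+1) * (1+1) = 16; answer 16
Step 4: B3 = 16; w = 4; total draws C(16,4) = 1820; favorable C(8,2)*C(8,2) = 784; P = 28/65; answer 28/65

28/65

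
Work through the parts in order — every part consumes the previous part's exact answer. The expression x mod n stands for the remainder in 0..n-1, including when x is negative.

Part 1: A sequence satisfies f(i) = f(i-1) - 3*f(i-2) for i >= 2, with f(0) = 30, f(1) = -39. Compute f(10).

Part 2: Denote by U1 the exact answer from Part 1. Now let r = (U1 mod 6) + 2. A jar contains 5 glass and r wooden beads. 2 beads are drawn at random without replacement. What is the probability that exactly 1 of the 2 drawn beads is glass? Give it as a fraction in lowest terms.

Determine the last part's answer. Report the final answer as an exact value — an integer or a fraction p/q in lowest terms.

Part 1: f(2) = 1*(-39) - 3*(30) = -129; iterating: f(2)=-129, f(3)=-12, f(4)=375, f(5)=411, f(6)=-714, f(7)=-1947, f(8)=195, f(9)=6036, f(10)=5451; answer 5451
Part 2: U1 = 5451; r = 5; total draws C(10,2) = 45; favorable C(5,1)*C(5,1) = 25; P = 5/9; answer 5/9

5/9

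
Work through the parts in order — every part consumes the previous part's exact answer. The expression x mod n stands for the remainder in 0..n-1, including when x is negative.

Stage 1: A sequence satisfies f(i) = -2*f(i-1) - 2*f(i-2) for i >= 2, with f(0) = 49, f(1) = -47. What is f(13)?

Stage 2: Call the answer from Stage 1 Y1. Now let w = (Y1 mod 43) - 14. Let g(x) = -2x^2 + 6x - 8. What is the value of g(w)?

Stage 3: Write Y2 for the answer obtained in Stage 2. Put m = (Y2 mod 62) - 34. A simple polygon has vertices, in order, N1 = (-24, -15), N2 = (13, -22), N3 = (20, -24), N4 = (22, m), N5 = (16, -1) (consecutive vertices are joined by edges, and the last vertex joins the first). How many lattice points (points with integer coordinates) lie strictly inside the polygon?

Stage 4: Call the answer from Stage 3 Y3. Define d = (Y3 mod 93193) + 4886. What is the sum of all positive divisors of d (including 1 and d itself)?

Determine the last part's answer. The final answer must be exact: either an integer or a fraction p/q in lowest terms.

9600

Stage 1: f(2) = -2*(-47) - 2*(49) = -4; iterating: f(2)=-4, f(3)=102, f(4)=-196, f(5)=188, f(6)=16, f(7)=-408, f(8)=784, f(9)=-752, f(10)=-64, f(11)=1632, f(12)=-3136, f(13)=3008; answer 3008
Stage 2: Y1 = 3008; w = 27; -2*(27)^2 + 6*(27)^1 - 8 = (-1458) + (162) + (-8) = -1304; answer -1304
Stage 3: Y2 = -1304; m = 26; cross terms: (-24*-22 - 13*-15)=723, (13*-24 - 20*-22)=128, (20*26 - 22*-24)=1048, (22*-1 - 16*26)=-438, (16*-15 - -24*-1)=-264; twice the area = |1197| = 1197; area = 1197/2; boundary points = 1 + 1 + 2 + 3 + 2 = 9; strictly interior points = area - boundary/2 + 1 = 595; answer 595
Stage 4: Y3 = 595; d = 5481; 5481 = 3^3 * 7 * 29; sigma = (1 + 3 + 9 + 27) * (1 + 7) * (1 + 29) = 40 * 8 * 30 = 9600; answer 9600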